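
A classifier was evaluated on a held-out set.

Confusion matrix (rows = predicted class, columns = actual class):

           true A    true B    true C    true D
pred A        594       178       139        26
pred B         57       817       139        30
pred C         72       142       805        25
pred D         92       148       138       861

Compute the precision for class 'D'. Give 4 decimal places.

0.6949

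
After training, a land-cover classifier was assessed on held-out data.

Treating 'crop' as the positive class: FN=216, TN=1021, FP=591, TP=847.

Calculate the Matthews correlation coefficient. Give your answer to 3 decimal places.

0.422

MCC = (TP·TN − FP·FN) / √((TP+FP)(TP+FN)(TN+FP)(TN+FN))
Numerator = 847·1021 − 591·216 = 737131
Denominator = √(1438·1063·1612·1237) = √3048083694136 = 1745876.1967
MCC = 737131 / 1745876.1967 = 0.422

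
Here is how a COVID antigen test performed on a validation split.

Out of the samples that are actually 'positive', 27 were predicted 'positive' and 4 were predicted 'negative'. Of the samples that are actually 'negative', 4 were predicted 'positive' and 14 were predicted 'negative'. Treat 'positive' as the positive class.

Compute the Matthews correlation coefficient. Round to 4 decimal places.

0.6487

MCC = (TP·TN − FP·FN) / √((TP+FP)(TP+FN)(TN+FP)(TN+FN))
Numerator = 27·14 − 4·4 = 362
Denominator = √(31·31·18·18) = √311364 = 558.0000
MCC = 362 / 558.0000 = 0.6487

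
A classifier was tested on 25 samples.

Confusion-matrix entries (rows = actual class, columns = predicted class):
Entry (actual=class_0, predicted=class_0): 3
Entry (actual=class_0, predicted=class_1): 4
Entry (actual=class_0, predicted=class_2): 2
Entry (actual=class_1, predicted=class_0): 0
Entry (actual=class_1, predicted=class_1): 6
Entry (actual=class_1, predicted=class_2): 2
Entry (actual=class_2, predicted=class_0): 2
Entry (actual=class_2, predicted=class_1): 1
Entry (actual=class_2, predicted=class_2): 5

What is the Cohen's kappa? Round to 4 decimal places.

0.3452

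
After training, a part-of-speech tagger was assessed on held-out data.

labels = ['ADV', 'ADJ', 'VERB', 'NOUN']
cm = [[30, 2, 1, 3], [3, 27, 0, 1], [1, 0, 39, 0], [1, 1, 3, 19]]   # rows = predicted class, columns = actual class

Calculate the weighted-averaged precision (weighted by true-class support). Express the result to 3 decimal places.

0.881

Per-class precision (TP/(TP+FP)):
  ADV: TP=30, FP=2+1+3=6 → 30/36 = 0.8333
  ADJ: TP=27, FP=3+0+1=4 → 27/31 = 0.8710
  VERB: TP=39, FP=1+0+0=1 → 39/40 = 0.9750
  NOUN: TP=19, FP=1+1+3=5 → 19/24 = 0.7917
Weighted-precision = Σ (supportᵢ/N)·precisionᵢ with N=131: (35/131)·0.8333 + (30/131)·0.8710 + (43/131)·0.9750 + (23/131)·0.7917 = 0.881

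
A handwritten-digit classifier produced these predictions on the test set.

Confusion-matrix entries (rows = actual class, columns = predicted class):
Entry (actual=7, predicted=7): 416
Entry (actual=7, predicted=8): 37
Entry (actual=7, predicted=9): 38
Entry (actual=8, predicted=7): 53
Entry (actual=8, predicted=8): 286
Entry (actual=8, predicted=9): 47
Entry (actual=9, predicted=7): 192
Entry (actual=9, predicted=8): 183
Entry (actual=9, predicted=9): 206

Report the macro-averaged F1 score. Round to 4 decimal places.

0.6120

Per-class F1 score (2·TP/(2·TP+FP+FN)):
  7: TP=416, FP=53+192=245, FN=37+38=75 → 832/1152 = 0.72222
  8: TP=286, FP=37+183=220, FN=53+47=100 → 572/892 = 0.64126
  9: TP=206, FP=38+47=85, FN=192+183=375 → 412/872 = 0.47248
Macro-F1 score = mean = (0.72222 + 0.64126 + 0.47248) / 3 = 0.6120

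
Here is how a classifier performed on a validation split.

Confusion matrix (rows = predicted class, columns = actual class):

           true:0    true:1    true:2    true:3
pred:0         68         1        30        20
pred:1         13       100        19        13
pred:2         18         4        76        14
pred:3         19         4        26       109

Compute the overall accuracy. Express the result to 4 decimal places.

Accuracy = trace / total = (68+100+76+109=353) / 534 = 353/534 = 0.6610

0.6610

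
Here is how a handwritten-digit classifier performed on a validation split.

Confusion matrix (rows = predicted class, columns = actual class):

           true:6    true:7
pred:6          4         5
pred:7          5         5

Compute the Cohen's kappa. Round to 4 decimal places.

Observed agreement pₒ = trace/N = 9/19 = 0.47368
Expected agreement pₑ = Σ (rowᵢ·colᵢ)/N² = (9·9 + 10·10)/19² = 0.50139
κ = (pₒ − pₑ)/(1 − pₑ) = (0.47368 − 0.50139)/(1 − 0.50139) = -0.0556

-0.0556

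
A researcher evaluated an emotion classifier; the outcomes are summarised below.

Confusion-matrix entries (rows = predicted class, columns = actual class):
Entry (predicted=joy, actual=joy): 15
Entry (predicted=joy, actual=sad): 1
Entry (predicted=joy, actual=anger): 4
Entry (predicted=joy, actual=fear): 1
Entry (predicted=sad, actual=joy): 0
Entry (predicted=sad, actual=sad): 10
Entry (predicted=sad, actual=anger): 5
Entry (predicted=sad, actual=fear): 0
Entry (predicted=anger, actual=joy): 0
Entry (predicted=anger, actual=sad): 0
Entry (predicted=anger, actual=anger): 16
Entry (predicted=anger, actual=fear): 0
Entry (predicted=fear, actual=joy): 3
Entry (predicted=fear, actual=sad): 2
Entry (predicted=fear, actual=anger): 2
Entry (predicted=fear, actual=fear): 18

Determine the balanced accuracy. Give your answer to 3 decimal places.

0.786

Balanced accuracy = mean of per-class recall.
  joy: recall = 15/18 = 0.8333
  sad: recall = 10/13 = 0.7692
  anger: recall = 16/27 = 0.5926
  fear: recall = 18/19 = 0.9474
Mean = (0.8333 + 0.7692 + 0.5926 + 0.9474) / 4 = 0.786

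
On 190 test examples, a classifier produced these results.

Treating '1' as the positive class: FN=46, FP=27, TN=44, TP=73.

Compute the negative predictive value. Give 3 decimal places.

0.489

NPV = TN/(TN+FN) = 44/(44+46) = 0.489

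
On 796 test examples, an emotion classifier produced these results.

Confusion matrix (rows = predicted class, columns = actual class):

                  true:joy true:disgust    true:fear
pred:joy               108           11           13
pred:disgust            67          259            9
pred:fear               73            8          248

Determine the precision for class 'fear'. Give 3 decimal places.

0.754

precision = TP/(TP+FP).
fear: TP=248, FP=73+8=81 → 248/329 = 0.7538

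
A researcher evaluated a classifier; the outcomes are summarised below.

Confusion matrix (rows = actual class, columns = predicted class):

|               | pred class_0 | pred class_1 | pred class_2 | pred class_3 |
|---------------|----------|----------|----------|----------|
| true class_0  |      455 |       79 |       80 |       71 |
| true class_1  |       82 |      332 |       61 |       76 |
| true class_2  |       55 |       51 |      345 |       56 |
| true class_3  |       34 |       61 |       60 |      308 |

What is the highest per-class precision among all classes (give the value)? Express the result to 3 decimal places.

Per-class precision (TP/(TP+FP)):
  class_0: TP=455, FP=82+55+34=171 → 455/626 = 0.7268
  class_1: TP=332, FP=79+51+61=191 → 332/523 = 0.6348
  class_2: TP=345, FP=80+61+60=201 → 345/546 = 0.6319
  class_3: TP=308, FP=71+76+56=203 → 308/511 = 0.6027
Highest is class 'class_0' with precision = 0.727.

0.727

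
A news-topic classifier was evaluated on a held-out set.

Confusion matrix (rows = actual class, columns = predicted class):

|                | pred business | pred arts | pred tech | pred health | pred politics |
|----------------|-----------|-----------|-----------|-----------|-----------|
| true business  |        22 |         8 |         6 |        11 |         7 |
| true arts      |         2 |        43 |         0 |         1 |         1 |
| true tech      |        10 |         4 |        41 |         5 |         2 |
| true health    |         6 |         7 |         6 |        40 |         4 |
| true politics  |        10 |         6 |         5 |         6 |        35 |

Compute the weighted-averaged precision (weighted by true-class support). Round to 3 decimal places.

Per-class precision (TP/(TP+FP)):
  business: TP=22, FP=2+10+6+10=28 → 22/50 = 0.4400
  arts: TP=43, FP=8+4+7+6=25 → 43/68 = 0.6324
  tech: TP=41, FP=6+0+6+5=17 → 41/58 = 0.7069
  health: TP=40, FP=11+1+5+6=23 → 40/63 = 0.6349
  politics: TP=35, FP=7+1+2+4=14 → 35/49 = 0.7143
Weighted-precision = Σ (supportᵢ/N)·precisionᵢ with N=288: (54/288)·0.4400 + (47/288)·0.6324 + (62/288)·0.7069 + (63/288)·0.6349 + (62/288)·0.7143 = 0.631

0.631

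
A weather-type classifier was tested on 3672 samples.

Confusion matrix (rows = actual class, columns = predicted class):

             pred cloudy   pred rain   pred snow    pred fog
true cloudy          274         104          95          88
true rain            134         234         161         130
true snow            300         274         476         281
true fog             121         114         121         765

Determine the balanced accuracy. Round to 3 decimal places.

0.471

Balanced accuracy = mean of per-class recall.
  cloudy: recall = 274/561 = 0.4884
  rain: recall = 234/659 = 0.3551
  snow: recall = 476/1331 = 0.3576
  fog: recall = 765/1121 = 0.6824
Mean = (0.4884 + 0.3551 + 0.3576 + 0.6824) / 4 = 0.471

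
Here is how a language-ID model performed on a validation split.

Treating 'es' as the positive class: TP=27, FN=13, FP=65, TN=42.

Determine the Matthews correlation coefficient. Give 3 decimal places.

0.062

MCC = (TP·TN − FP·FN) / √((TP+FP)(TP+FN)(TN+FP)(TN+FN))
Numerator = 27·42 − 65·13 = 289
Denominator = √(92·40·107·55) = √21656800 = 4653.6867
MCC = 289 / 4653.6867 = 0.062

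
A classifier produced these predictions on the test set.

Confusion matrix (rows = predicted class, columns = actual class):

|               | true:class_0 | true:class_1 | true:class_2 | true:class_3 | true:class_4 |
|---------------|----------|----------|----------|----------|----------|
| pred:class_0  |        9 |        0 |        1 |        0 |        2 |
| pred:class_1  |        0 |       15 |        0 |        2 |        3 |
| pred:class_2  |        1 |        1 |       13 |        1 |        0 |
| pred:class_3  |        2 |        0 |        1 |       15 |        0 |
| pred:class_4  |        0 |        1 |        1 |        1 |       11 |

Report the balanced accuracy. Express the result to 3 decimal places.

0.784

Balanced accuracy = mean of per-class recall.
  class_0: recall = 9/12 = 0.7500
  class_1: recall = 15/17 = 0.8824
  class_2: recall = 13/16 = 0.8125
  class_3: recall = 15/19 = 0.7895
  class_4: recall = 11/16 = 0.6875
Mean = (0.7500 + 0.8824 + 0.8125 + 0.7895 + 0.6875) / 5 = 0.784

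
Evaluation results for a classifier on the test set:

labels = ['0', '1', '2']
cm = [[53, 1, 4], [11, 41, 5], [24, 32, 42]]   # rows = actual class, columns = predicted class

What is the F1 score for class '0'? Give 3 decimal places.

Treat '0' as positive and all other classes as negative.
F1 score = 2·TP/(2·TP+FP+FN).
0: TP=53, FP=11+24=35, FN=1+4=5 → 106/146 = 0.7260

0.726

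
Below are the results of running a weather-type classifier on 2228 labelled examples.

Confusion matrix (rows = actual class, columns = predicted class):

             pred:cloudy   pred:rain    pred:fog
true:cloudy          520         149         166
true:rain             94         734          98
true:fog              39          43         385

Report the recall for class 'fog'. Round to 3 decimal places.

Treat 'fog' as positive and all other classes as negative.
recall = TP/(TP+FN).
fog: TP=385, FN=39+43=82 → 385/467 = 0.8244

0.824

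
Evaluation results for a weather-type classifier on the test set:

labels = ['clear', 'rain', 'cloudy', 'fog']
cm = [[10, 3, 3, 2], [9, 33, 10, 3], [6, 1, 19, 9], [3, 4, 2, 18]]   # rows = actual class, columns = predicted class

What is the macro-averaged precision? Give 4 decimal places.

Per-class precision (TP/(TP+FP)):
  clear: TP=10, FP=9+6+3=18 → 10/28 = 0.35714
  rain: TP=33, FP=3+1+4=8 → 33/41 = 0.80488
  cloudy: TP=19, FP=3+10+2=15 → 19/34 = 0.55882
  fog: TP=18, FP=2+3+9=14 → 18/32 = 0.56250
Macro-precision = mean = (0.35714 + 0.80488 + 0.55882 + 0.56250) / 4 = 0.5708

0.5708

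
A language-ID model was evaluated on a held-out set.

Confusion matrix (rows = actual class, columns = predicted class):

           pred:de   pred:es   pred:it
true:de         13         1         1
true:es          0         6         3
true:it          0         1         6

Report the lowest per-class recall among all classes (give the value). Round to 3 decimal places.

0.667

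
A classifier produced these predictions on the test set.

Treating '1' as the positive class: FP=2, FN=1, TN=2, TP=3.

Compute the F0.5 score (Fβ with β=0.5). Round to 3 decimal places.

0.625

Fβ = (1+β²)·TP / ((1+β²)·TP + β²·FN + FP), with β²=1/4
= 1.25·3 / (1.25·3 + 0.25·1 + 2) = 0.625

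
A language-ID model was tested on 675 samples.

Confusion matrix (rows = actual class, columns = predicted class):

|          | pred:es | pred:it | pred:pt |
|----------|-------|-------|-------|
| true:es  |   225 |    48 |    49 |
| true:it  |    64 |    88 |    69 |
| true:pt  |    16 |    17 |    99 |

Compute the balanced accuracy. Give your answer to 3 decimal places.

Balanced accuracy = mean of per-class recall.
  es: recall = 225/322 = 0.6988
  it: recall = 88/221 = 0.3982
  pt: recall = 99/132 = 0.7500
Mean = (0.6988 + 0.3982 + 0.7500) / 3 = 0.616

0.616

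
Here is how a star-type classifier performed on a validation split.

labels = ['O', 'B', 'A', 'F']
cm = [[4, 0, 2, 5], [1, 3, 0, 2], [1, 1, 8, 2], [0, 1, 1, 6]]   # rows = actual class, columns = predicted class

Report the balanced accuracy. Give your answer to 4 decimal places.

0.5701

Balanced accuracy = mean of per-class recall.
  O: recall = 4/11 = 0.36364
  B: recall = 3/6 = 0.50000
  A: recall = 8/12 = 0.66667
  F: recall = 6/8 = 0.75000
Mean = (0.36364 + 0.50000 + 0.66667 + 0.75000) / 4 = 0.5701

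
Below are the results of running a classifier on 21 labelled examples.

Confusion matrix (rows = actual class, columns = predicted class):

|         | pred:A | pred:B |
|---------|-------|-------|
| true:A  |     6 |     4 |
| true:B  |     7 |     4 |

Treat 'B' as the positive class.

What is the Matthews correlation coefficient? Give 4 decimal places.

-0.0374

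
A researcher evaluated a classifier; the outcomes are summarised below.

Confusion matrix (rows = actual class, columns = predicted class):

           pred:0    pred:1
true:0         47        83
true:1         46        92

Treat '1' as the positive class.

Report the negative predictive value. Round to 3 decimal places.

0.505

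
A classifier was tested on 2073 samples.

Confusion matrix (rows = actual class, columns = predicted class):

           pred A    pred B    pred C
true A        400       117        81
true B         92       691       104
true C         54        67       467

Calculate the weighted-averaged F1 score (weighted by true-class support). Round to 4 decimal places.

0.7510

Per-class F1 score (2·TP/(2·TP+FP+FN)):
  A: TP=400, FP=92+54=146, FN=117+81=198 → 800/1144 = 0.69930
  B: TP=691, FP=117+67=184, FN=92+104=196 → 1382/1762 = 0.78434
  C: TP=467, FP=81+104=185, FN=54+67=121 → 934/1240 = 0.75323
Weighted-F1 score = Σ (supportᵢ/N)·F1 scoreᵢ with N=2073: (598/2073)·0.69930 + (887/2073)·0.78434 + (588/2073)·0.75323 = 0.7510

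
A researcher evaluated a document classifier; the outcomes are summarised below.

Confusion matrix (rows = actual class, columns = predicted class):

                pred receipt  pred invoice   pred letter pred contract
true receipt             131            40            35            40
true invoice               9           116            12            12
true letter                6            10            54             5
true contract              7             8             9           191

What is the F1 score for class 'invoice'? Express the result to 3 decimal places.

0.718

F1 score = 2·TP/(2·TP+FP+FN).
invoice: TP=116, FP=40+10+8=58, FN=9+12+12=33 → 232/323 = 0.7183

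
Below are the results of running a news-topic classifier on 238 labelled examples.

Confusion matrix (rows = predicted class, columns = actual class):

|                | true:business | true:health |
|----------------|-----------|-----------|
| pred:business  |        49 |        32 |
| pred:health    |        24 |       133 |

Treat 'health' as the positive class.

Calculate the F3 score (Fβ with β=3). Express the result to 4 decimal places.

0.8100

Fβ = (1+β²)·TP / ((1+β²)·TP + β²·FN + FP), with β²=9
= 10·133 / (10·133 + 9·32 + 24) = 0.8100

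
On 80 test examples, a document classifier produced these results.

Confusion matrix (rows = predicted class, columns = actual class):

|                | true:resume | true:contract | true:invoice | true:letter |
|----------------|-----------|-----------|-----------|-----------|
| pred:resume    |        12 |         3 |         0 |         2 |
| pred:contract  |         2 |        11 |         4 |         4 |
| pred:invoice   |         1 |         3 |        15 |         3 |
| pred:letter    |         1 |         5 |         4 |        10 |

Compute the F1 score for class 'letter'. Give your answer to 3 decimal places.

Take TP from the diagonal, FP from the rest of the 'letter' prediction marginal, FN from the rest of the 'letter' actual marginal.
F1 score = 2·TP/(2·TP+FP+FN).
letter: TP=10, FP=1+5+4=10, FN=2+4+3=9 → 20/39 = 0.5128

0.513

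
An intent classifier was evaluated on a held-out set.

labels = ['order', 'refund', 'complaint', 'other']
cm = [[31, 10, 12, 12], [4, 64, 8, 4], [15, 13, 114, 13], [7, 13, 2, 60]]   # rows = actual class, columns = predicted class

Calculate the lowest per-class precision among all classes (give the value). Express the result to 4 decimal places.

Per-class precision (TP/(TP+FP)):
  order: TP=31, FP=4+15+7=26 → 31/57 = 0.54386
  refund: TP=64, FP=10+13+13=36 → 64/100 = 0.64000
  complaint: TP=114, FP=12+8+2=22 → 114/136 = 0.83824
  other: TP=60, FP=12+4+13=29 → 60/89 = 0.67416
Lowest is class 'order' with precision = 0.5439.

0.5439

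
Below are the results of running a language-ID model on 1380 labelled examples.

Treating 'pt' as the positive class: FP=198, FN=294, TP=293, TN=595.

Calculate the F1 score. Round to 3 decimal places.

Precision = TP/(TP+FP) = 293/491 = 0.5967
Recall = TP/(TP+FN) = 293/587 = 0.4991
F1 = 2·TP/(2·TP+FP+FN) = 586/1078 = 0.544

0.544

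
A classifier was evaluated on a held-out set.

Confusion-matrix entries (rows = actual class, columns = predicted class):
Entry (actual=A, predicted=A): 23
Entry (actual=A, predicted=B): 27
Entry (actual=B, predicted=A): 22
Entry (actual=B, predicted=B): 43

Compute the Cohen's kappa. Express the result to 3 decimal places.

0.123

Observed agreement pₒ = trace/N = 66/115 = 0.5739
Expected agreement pₑ = Σ (rowᵢ·colᵢ)/N² = (50·45 + 65·70)/115² = 0.5142
κ = (pₒ − pₑ)/(1 − pₑ) = (0.5739 − 0.5142)/(1 − 0.5142) = 0.123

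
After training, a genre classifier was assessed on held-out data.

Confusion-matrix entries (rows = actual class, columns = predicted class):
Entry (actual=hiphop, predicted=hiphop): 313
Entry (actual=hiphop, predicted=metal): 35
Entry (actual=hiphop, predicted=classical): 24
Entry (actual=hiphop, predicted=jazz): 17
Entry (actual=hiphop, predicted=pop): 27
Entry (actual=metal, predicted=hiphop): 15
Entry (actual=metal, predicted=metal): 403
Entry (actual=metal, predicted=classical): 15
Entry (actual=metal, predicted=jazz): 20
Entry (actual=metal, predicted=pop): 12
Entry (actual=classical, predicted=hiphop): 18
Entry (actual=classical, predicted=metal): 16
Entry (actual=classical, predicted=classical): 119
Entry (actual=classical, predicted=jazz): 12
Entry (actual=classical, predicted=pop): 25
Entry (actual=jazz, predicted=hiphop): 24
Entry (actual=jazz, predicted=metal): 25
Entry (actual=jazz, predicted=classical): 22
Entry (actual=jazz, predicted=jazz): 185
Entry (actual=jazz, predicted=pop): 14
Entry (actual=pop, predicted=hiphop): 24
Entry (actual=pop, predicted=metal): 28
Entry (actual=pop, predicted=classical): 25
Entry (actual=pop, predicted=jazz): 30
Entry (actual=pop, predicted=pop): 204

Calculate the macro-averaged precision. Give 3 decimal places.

0.719

Per-class precision (TP/(TP+FP)):
  hiphop: TP=313, FP=15+18+24+24=81 → 313/394 = 0.7944
  metal: TP=403, FP=35+16+25+28=104 → 403/507 = 0.7949
  classical: TP=119, FP=24+15+22+25=86 → 119/205 = 0.5805
  jazz: TP=185, FP=17+20+12+30=79 → 185/264 = 0.7008
  pop: TP=204, FP=27+12+25+14=78 → 204/282 = 0.7234
Macro-precision = mean = (0.7944 + 0.7949 + 0.5805 + 0.7008 + 0.7234) / 5 = 0.719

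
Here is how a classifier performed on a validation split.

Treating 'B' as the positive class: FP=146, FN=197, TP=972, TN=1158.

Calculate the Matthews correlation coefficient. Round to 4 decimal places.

MCC = (TP·TN − FP·FN) / √((TP+FP)(TP+FN)(TN+FP)(TN+FN))
Numerator = 972·1158 − 146·197 = 1096814
Denominator = √(1118·1169·1304·1355) = √2309261958640 = 1519625.5982
MCC = 1096814 / 1519625.5982 = 0.7218

0.7218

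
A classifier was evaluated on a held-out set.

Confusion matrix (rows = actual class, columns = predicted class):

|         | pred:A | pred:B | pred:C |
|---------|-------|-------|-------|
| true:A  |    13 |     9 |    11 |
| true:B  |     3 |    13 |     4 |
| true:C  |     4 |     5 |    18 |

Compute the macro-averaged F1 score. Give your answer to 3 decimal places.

0.548

Per-class F1 score (2·TP/(2·TP+FP+FN)):
  A: TP=13, FP=3+4=7, FN=9+11=20 → 26/53 = 0.4906
  B: TP=13, FP=9+5=14, FN=3+4=7 → 26/47 = 0.5532
  C: TP=18, FP=11+4=15, FN=4+5=9 → 36/60 = 0.6000
Macro-F1 score = mean = (0.4906 + 0.5532 + 0.6000) / 3 = 0.548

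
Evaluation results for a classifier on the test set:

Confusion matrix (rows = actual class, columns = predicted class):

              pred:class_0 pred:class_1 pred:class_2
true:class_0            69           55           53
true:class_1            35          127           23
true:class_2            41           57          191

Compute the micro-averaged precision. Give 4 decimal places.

Micro-averaging pools counts across classes: ΣTP=387, ΣFP=264, ΣFN=264.
Micro-precision = TP/(TP+FP) on pooled counts = 0.5945 (equals overall accuracy in single-label multiclass).

0.5945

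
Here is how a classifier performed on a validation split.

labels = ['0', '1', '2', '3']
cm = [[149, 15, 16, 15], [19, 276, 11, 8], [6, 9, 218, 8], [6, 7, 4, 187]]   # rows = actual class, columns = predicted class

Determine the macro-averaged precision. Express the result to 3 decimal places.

0.865

Per-class precision (TP/(TP+FP)):
  0: TP=149, FP=19+6+6=31 → 149/180 = 0.8278
  1: TP=276, FP=15+9+7=31 → 276/307 = 0.8990
  2: TP=218, FP=16+11+4=31 → 218/249 = 0.8755
  3: TP=187, FP=15+8+8=31 → 187/218 = 0.8578
Macro-precision = mean = (0.8278 + 0.8990 + 0.8755 + 0.8578) / 4 = 0.865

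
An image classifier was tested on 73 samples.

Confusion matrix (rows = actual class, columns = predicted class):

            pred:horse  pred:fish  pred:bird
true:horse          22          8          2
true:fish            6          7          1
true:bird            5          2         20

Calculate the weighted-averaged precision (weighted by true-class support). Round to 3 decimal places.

Per-class precision (TP/(TP+FP)):
  horse: TP=22, FP=6+5=11 → 22/33 = 0.6667
  fish: TP=7, FP=8+2=10 → 7/17 = 0.4118
  bird: TP=20, FP=2+1=3 → 20/23 = 0.8696
Weighted-precision = Σ (supportᵢ/N)·precisionᵢ with N=73: (32/73)·0.6667 + (14/73)·0.4118 + (27/73)·0.8696 = 0.693

0.693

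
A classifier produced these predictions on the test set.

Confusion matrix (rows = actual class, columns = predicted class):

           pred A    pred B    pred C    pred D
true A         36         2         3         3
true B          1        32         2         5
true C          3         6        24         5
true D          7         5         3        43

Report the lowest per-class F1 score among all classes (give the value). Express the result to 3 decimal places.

Per-class F1 score (2·TP/(2·TP+FP+FN)):
  A: TP=36, FP=1+3+7=11, FN=2+3+3=8 → 72/91 = 0.7912
  B: TP=32, FP=2+6+5=13, FN=1+2+5=8 → 64/85 = 0.7529
  C: TP=24, FP=3+2+3=8, FN=3+6+5=14 → 48/70 = 0.6857
  D: TP=43, FP=3+5+5=13, FN=7+5+3=15 → 86/114 = 0.7544
Lowest is class 'C' with F1 score = 0.686.

0.686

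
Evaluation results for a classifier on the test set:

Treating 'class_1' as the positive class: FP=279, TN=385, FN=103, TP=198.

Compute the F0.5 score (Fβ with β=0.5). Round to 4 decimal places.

0.4482

Fβ = (1+β²)·TP / ((1+β²)·TP + β²·FN + FP), with β²=1/4
= 1.25·198 / (1.25·198 + 0.25·103 + 279) = 0.4482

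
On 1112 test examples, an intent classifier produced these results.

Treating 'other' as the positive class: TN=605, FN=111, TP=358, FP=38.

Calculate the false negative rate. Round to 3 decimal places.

0.237

FNR = FN/(FN+TP) = 111/(111+358) = 0.237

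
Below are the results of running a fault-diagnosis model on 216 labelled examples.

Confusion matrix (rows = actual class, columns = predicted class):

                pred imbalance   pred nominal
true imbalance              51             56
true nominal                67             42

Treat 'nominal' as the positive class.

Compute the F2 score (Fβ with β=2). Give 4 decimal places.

Fβ = (1+β²)·TP / ((1+β²)·TP + β²·FN + FP), with β²=4
= 5·42 / (5·42 + 4·67 + 56) = 0.3933

0.3933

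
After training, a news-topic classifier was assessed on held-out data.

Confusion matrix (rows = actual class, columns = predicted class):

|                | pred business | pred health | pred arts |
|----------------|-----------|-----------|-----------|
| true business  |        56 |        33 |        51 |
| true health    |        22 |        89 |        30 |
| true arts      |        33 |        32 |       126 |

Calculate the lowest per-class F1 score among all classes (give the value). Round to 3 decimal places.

Per-class F1 score (2·TP/(2·TP+FP+FN)):
  business: TP=56, FP=22+33=55, FN=33+51=84 → 112/251 = 0.4462
  health: TP=89, FP=33+32=65, FN=22+30=52 → 178/295 = 0.6034
  arts: TP=126, FP=51+30=81, FN=33+32=65 → 252/398 = 0.6332
Lowest is class 'business' with F1 score = 0.446.

0.446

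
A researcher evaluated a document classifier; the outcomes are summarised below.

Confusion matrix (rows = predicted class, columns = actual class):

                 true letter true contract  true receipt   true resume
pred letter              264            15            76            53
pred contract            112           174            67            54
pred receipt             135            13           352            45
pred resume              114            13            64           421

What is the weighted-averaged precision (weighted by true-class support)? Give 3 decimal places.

Per-class precision (TP/(TP+FP)):
  letter: TP=264, FP=15+76+53=144 → 264/408 = 0.6471
  contract: TP=174, FP=112+67+54=233 → 174/407 = 0.4275
  receipt: TP=352, FP=135+13+45=193 → 352/545 = 0.6459
  resume: TP=421, FP=114+13+64=191 → 421/612 = 0.6879
Weighted-precision = Σ (supportᵢ/N)·precisionᵢ with N=1972: (625/1972)·0.6471 + (215/1972)·0.4275 + (559/1972)·0.6459 + (573/1972)·0.6879 = 0.635

0.635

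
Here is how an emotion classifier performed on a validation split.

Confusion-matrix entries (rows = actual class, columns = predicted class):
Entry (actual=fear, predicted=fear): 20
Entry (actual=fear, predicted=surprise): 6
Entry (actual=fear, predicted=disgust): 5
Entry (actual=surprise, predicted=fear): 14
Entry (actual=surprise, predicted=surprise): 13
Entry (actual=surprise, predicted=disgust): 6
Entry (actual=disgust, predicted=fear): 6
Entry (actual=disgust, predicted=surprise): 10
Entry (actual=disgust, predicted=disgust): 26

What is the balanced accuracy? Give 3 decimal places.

Balanced accuracy = mean of per-class recall.
  fear: recall = 20/31 = 0.6452
  surprise: recall = 13/33 = 0.3939
  disgust: recall = 26/42 = 0.6190
Mean = (0.6452 + 0.3939 + 0.6190) / 3 = 0.553

0.553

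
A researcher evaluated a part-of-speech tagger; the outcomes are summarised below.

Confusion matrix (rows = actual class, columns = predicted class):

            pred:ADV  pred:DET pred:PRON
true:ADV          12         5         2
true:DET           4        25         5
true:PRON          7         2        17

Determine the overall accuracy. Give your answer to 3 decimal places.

0.684

Accuracy = trace / total = (12+25+17=54) / 79 = 54/79 = 0.684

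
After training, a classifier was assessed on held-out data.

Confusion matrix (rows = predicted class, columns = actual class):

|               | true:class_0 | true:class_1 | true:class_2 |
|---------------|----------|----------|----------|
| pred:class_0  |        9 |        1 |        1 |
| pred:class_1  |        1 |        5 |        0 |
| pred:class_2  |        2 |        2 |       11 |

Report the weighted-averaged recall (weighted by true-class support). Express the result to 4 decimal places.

0.7813

Per-class recall (TP/(TP+FN)):
  class_0: TP=9, FN=1+2=3 → 9/12 = 0.75000
  class_1: TP=5, FN=1+2=3 → 5/8 = 0.62500
  class_2: TP=11, FN=1+0=1 → 11/12 = 0.91667
Weighted-recall = Σ (supportᵢ/N)·recallᵢ with N=32: (12/32)·0.75000 + (8/32)·0.62500 + (12/32)·0.91667 = 0.7813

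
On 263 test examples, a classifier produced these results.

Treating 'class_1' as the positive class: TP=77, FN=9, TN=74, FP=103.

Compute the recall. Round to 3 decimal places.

0.895

Recall = TP/(TP+FN) = 77/(77+9) = 77/86 = 0.895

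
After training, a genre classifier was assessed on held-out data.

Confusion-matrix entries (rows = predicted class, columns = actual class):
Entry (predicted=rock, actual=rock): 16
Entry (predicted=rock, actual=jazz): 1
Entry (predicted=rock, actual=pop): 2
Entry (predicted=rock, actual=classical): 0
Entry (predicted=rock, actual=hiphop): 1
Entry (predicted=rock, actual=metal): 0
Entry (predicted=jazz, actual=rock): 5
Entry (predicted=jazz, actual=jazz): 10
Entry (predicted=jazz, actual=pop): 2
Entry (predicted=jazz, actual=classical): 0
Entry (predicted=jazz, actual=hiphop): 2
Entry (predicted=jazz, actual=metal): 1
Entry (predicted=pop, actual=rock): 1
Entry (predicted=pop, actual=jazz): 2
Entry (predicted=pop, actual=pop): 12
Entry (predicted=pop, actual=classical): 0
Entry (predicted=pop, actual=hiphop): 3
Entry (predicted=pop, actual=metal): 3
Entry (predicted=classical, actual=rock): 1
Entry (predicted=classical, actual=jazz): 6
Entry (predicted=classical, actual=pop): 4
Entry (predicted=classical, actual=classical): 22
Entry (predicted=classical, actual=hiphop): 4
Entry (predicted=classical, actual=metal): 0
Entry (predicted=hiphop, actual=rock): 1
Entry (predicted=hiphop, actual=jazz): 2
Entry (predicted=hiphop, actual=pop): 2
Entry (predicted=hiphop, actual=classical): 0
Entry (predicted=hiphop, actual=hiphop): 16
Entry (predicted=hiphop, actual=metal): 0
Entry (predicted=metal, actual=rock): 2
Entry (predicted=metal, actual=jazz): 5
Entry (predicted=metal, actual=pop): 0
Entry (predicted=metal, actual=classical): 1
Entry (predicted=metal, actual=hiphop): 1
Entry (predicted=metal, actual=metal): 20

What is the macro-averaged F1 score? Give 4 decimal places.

0.6405

Per-class F1 score (2·TP/(2·TP+FP+FN)):
  rock: TP=16, FP=1+2+0+1+0=4, FN=5+1+1+1+2=10 → 32/46 = 0.69565
  jazz: TP=10, FP=5+2+0+2+1=10, FN=1+2+6+2+5=16 → 20/46 = 0.43478
  pop: TP=12, FP=1+2+0+3+3=9, FN=2+2+4+2+0=10 → 24/43 = 0.55814
  classical: TP=22, FP=1+6+4+4+0=15, FN=0+0+0+0+1=1 → 44/60 = 0.73333
  hiphop: TP=16, FP=1+2+2+0+0=5, FN=1+2+3+4+1=11 → 32/48 = 0.66667
  metal: TP=20, FP=2+5+0+1+1=9, FN=0+1+3+0+0=4 → 40/53 = 0.75472
Macro-F1 score = mean = (0.69565 + 0.43478 + 0.55814 + 0.73333 + 0.66667 + 0.75472) / 6 = 0.6405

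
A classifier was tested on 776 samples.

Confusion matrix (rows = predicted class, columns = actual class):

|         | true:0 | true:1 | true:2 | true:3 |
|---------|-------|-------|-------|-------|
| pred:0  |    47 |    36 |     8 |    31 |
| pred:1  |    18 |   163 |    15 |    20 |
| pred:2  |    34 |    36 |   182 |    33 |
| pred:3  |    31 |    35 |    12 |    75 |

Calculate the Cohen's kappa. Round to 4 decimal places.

Observed agreement pₒ = trace/N = 467/776 = 0.60180
Expected agreement pₑ = Σ (rowᵢ·colᵢ)/N² = (130·122 + 270·216 + 217·285 + 159·153)/776² = 0.26629
κ = (pₒ − pₑ)/(1 − pₑ) = (0.60180 − 0.26629)/(1 − 0.26629) = 0.4573

0.4573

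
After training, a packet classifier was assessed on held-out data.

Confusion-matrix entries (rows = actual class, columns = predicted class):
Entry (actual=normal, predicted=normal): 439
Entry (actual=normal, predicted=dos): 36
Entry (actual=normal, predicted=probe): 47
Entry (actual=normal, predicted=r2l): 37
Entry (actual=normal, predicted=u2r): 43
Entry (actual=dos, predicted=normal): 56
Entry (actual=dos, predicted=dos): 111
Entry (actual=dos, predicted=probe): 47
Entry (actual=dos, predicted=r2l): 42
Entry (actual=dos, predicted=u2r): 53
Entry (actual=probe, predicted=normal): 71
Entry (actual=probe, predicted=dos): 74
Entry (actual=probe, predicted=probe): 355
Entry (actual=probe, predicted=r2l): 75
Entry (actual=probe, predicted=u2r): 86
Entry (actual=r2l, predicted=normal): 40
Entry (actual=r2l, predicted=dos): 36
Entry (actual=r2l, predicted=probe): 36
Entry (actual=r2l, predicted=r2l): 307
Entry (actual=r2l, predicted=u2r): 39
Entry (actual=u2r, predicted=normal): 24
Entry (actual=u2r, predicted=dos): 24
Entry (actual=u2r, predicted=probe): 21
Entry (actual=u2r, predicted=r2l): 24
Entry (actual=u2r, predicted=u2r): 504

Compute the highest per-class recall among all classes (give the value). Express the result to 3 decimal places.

0.844

Per-class recall (TP/(TP+FN)):
  normal: TP=439, FN=36+47+37+43=163 → 439/602 = 0.7292
  dos: TP=111, FN=56+47+42+53=198 → 111/309 = 0.3592
  probe: TP=355, FN=71+74+75+86=306 → 355/661 = 0.5371
  r2l: TP=307, FN=40+36+36+39=151 → 307/458 = 0.6703
  u2r: TP=504, FN=24+24+21+24=93 → 504/597 = 0.8442
Highest is class 'u2r' with recall = 0.844.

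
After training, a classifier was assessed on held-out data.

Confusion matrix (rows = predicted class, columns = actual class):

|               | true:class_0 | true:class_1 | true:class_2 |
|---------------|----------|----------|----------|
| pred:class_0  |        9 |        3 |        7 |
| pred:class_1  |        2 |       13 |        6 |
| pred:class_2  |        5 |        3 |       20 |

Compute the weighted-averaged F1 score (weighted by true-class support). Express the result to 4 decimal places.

Per-class F1 score (2·TP/(2·TP+FP+FN)):
  class_0: TP=9, FP=3+7=10, FN=2+5=7 → 18/35 = 0.51429
  class_1: TP=13, FP=2+6=8, FN=3+3=6 → 26/40 = 0.65000
  class_2: TP=20, FP=5+3=8, FN=7+6=13 → 40/61 = 0.65574
Weighted-F1 score = Σ (supportᵢ/N)·F1 scoreᵢ with N=68: (16/68)·0.51429 + (19/68)·0.65000 + (33/68)·0.65574 = 0.6209

0.6209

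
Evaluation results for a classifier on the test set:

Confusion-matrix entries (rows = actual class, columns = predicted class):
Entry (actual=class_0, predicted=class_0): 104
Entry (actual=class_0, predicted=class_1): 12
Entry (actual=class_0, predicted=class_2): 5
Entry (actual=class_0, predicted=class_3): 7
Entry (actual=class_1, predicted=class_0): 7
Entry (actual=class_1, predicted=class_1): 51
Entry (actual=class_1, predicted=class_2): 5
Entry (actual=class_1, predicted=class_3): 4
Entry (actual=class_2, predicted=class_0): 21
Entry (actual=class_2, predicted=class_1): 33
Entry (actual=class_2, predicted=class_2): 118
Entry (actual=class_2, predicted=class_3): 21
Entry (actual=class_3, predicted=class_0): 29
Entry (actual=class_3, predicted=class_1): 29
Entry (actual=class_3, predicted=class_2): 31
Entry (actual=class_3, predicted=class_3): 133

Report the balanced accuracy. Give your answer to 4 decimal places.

Balanced accuracy = mean of per-class recall.
  class_0: recall = 104/128 = 0.81250
  class_1: recall = 51/67 = 0.76119
  class_2: recall = 118/193 = 0.61140
  class_3: recall = 133/222 = 0.59910
Mean = (0.81250 + 0.76119 + 0.61140 + 0.59910) / 4 = 0.6960

0.6960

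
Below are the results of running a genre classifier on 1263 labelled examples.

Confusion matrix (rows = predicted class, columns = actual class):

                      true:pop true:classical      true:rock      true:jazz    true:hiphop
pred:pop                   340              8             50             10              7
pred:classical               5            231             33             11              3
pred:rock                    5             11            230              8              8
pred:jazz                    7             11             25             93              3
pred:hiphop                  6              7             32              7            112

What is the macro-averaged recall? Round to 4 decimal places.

Per-class recall (TP/(TP+FN)):
  pop: TP=340, FN=5+5+7+6=23 → 340/363 = 0.93664
  classical: TP=231, FN=8+11+11+7=37 → 231/268 = 0.86194
  rock: TP=230, FN=50+33+25+32=140 → 230/370 = 0.62162
  jazz: TP=93, FN=10+11+8+7=36 → 93/129 = 0.72093
  hiphop: TP=112, FN=7+3+8+3=21 → 112/133 = 0.84211
Macro-recall = mean = (0.93664 + 0.86194 + 0.62162 + 0.72093 + 0.84211) / 5 = 0.7966

0.7966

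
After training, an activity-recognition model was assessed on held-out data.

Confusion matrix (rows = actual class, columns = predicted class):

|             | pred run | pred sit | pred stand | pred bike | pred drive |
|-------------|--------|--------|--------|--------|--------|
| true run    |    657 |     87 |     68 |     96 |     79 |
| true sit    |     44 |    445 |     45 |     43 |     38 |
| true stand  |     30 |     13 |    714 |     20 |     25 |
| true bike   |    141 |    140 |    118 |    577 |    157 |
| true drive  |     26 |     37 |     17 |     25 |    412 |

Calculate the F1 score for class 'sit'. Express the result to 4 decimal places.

0.6657

Take TP from the diagonal, FP from the rest of the 'sit' prediction marginal, FN from the rest of the 'sit' actual marginal.
F1 score = 2·TP/(2·TP+FP+FN).
sit: TP=445, FP=87+13+140+37=277, FN=44+45+43+38=170 → 890/1337 = 0.66567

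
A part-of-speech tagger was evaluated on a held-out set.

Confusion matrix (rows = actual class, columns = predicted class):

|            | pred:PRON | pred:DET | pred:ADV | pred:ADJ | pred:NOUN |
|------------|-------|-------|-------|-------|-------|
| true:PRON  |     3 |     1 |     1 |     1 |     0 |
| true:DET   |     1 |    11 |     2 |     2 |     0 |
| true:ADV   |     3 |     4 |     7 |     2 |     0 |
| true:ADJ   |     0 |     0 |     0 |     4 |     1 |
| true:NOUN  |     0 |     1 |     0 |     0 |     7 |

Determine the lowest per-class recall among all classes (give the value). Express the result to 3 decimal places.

0.438

Per-class recall (TP/(TP+FN)):
  PRON: TP=3, FN=1+1+1+0=3 → 3/6 = 0.5000
  DET: TP=11, FN=1+2+2+0=5 → 11/16 = 0.6875
  ADV: TP=7, FN=3+4+2+0=9 → 7/16 = 0.4375
  ADJ: TP=4, FN=0+0+0+1=1 → 4/5 = 0.8000
  NOUN: TP=7, FN=0+1+0+0=1 → 7/8 = 0.8750
Lowest is class 'ADV' with recall = 0.438.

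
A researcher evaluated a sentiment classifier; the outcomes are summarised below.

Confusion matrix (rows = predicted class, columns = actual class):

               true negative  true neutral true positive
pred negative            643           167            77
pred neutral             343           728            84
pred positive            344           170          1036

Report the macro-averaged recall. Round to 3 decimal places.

0.678

Per-class recall (TP/(TP+FN)):
  negative: TP=643, FN=343+344=687 → 643/1330 = 0.4835
  neutral: TP=728, FN=167+170=337 → 728/1065 = 0.6836
  positive: TP=1036, FN=77+84=161 → 1036/1197 = 0.8655
Macro-recall = mean = (0.4835 + 0.6836 + 0.8655) / 3 = 0.678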